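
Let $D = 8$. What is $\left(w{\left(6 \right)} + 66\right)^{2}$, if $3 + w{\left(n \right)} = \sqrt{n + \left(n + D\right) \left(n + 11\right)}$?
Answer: $4213 + 252 \sqrt{61} \approx 6181.2$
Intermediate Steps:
$w{\left(n \right)} = -3 + \sqrt{n + \left(8 + n\right) \left(11 + n\right)}$ ($w{\left(n \right)} = -3 + \sqrt{n + \left(n + 8\right) \left(n + 11\right)} = -3 + \sqrt{n + \left(8 + n\right) \left(11 + n\right)}$)
$\left(w{\left(6 \right)} + 66\right)^{2} = \left(\left(-3 + \sqrt{88 + 6^{2} + 20 \cdot 6}\right) + 66\right)^{2} = \left(\left(-3 + \sqrt{88 + 36 + 120}\right) + 66\right)^{2} = \left(\left(-3 + \sqrt{244}\right) + 66\right)^{2} = \left(\left(-3 + 2 \sqrt{61}\right) + 66\right)^{2} = \left(63 + 2 \sqrt{61}\right)^{2}$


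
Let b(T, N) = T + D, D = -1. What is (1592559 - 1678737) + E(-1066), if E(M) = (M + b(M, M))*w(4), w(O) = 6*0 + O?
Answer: -94710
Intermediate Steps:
w(O) = O (w(O) = 0 + O = O)
b(T, N) = -1 + T (b(T, N) = T - 1 = -1 + T)
E(M) = -4 + 8*M (E(M) = (M + (-1 + M))*4 = (-1 + 2*M)*4 = -4 + 8*M)
(1592559 - 1678737) + E(-1066) = (1592559 - 1678737) + (-4 + 8*(-1066)) = -86178 + (-4 - 8528) = -86178 - 8532 = -94710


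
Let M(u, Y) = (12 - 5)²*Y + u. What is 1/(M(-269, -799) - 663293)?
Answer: -1/702713 ≈ -1.4231e-6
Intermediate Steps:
M(u, Y) = u + 49*Y (M(u, Y) = 7²*Y + u = 49*Y + u = u + 49*Y)
1/(M(-269, -799) - 663293) = 1/((-269 + 49*(-799)) - 663293) = 1/((-269 - 39151) - 663293) = 1/(-39420 - 663293) = 1/(-702713) = -1/702713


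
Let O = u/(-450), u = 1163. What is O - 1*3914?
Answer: -1762463/450 ≈ -3916.6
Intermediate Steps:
O = -1163/450 (O = 1163/(-450) = 1163*(-1/450) = -1163/450 ≈ -2.5844)
O - 1*3914 = -1163/450 - 1*3914 = -1163/450 - 3914 = -1762463/450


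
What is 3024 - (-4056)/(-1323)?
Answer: 1332232/441 ≈ 3020.9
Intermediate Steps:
3024 - (-4056)/(-1323) = 3024 - (-4056)*(-1)/1323 = 3024 - 1*1352/441 = 3024 - 1352/441 = 1332232/441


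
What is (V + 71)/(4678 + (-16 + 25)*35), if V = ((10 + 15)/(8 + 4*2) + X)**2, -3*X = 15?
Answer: 21201/1278208 ≈ 0.016587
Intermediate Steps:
X = -5 (X = -1/3*15 = -5)
V = 3025/256 (V = ((10 + 15)/(8 + 4*2) - 5)**2 = (25/(8 + 8) - 5)**2 = (25/16 - 5)**2 = (-55/16)**2 = 3025/256 ≈ 11.816)
(V + 71)/(4678 + (-16 + 25)*35) = (3025/256 + 71)/(4678 + (-16 + 25)*35) = 21201/(256*(4678 + 9*35)) = 21201/(256*(4678 + 315)) = (21201/256)/4993 = (21201/256)*(1/4993) = 21201/1278208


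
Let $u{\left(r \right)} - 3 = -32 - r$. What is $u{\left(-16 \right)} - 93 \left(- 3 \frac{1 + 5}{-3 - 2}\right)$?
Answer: $- \frac{1739}{5} \approx -347.8$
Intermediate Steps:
$u{\left(r \right)} = -29 - r$ ($u{\left(r \right)} = 3 - \left(32 + r\right) = -29 - r$)
$u{\left(-16 \right)} - 93 \left(- 3 \frac{1 + 5}{-3 - 2}\right) = \left(-29 - -16\right) - 93 \left(- 3 \frac{1 + 5}{-3 - 2}\right) = \left(-29 + 16\right) - 93 \left(- 3 \frac{6}{-5}\right) = -13 - 93 \left(- 3 \cdot 6 \left(- \frac{1}{5}\right)\right) = -13 - 93 \left(\left(-3\right) \left(- \frac{6}{5}\right)\right) = -13 - \frac{1674}{5} = - \frac{1739}{5}$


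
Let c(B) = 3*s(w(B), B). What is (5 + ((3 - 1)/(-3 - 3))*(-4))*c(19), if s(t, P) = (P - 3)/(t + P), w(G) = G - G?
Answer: 16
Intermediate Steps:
w(G) = 0
s(t, P) = (-3 + P)/(P + t)
c(B) = 3*(-3 + B)/B (c(B) = 3*((-3 + B)/(B + 0)) = 3*((-3 + B)/B) = 3*(-3 + B)/B)
(5 + ((3 - 1)/(-3 - 3))*(-4))*c(19) = (5 + ((3 - 1)/(-3 - 3))*(-4))*(3 - 9/19) = (5 + (2/(-6))*(-4))*(3 - 9*1/19) = (5 + (2*(-1/6))*(-4))*(3 - 9/19) = (5 - 1/3*(-4))*(48/19) = (5 + 4/3)*(48/19) = (19/3)*(48/19) = 16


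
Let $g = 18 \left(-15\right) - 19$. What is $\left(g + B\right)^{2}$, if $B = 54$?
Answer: $55225$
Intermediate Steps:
$g = -289$ ($g = -270 - 19 = -289$)
$\left(g + B\right)^{2} = \left(-289 + 54\right)^{2} = \left(-235\right)^{2} = 55225$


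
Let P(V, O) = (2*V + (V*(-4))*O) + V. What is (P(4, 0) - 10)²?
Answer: 4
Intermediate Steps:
P(V, O) = 3*V - 4*O*V (P(V, O) = (2*V + (-4*V)*O) + V = (2*V - 4*O*V) + V = 3*V - 4*O*V)
(P(4, 0) - 10)² = (4*(3 - 4*0) - 10)² = (4*(3 + 0) - 10)² = (4*3 - 10)² = (12 - 10)² = 2² = 4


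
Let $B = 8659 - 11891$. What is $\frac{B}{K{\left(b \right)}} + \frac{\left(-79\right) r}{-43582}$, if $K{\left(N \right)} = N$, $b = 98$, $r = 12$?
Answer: $- \frac{5027290}{152537} \approx -32.958$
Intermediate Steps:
$B = -3232$ ($B = 8659 - 11891 = -3232$)
$\frac{B}{K{\left(b \right)}} + \frac{\left(-79\right) r}{-43582} = - \frac{3232}{98} + \frac{\left(-79\right) 12}{-43582} = \left(-3232\right) \frac{1}{98} - - \frac{474}{21791} = - \frac{1616}{49} + \frac{474}{21791} = - \frac{5027290}{152537}$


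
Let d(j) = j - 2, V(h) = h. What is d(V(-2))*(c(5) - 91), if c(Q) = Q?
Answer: 344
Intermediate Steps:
d(j) = -2 + j
d(V(-2))*(c(5) - 91) = (-2 - 2)*(5 - 91) = -4*(-86) = 344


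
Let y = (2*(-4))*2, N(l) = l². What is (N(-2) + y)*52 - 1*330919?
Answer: -331543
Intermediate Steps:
y = -16 (y = -8*2 = -16)
(N(-2) + y)*52 - 1*330919 = ((-2)² - 16)*52 - 1*330919 = (4 - 16)*52 - 330919 = -12*52 - 330919 = -624 - 330919 = -331543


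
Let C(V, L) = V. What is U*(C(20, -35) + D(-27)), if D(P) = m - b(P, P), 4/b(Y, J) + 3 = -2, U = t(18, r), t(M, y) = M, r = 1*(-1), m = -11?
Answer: 882/5 ≈ 176.40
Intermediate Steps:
r = -1
U = 18
b(Y, J) = -4/5 (b(Y, J) = 4/(-3 - 2) = 4/(-5) = 4*(-1/5) = -4/5)
D(P) = -51/5 (D(P) = -11 - 1*(-4/5) = -11 + 4/5 = -51/5)
U*(C(20, -35) + D(-27)) = 18*(20 - 51/5) = 18*(49/5) = 882/5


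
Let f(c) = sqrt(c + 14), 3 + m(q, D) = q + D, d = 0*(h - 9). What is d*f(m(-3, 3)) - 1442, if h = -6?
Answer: -1442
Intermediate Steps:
d = 0 (d = 0*(-6 - 9) = 0*(-15) = 0)
m(q, D) = -3 + D + q (m(q, D) = -3 + (q + D) = -3 + (D + q) = -3 + D + q)
f(c) = sqrt(14 + c)
d*f(m(-3, 3)) - 1442 = 0*sqrt(14 + (-3 + 3 - 3)) - 1442 = 0*sqrt(14 - 3) - 1442 = 0*sqrt(11) - 1442 = 0 - 1442 = -1442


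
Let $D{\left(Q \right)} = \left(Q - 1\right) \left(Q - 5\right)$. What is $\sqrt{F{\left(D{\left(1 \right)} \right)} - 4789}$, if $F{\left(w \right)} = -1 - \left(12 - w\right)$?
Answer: $49 i \sqrt{2} \approx 69.297 i$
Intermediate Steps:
$D{\left(Q \right)} = \left(-1 + Q\right) \left(-5 + Q\right)$
$F{\left(w \right)} = -13 + w$ ($F{\left(w \right)} = -1 + \left(-12 + w\right) = -13 + w$)
$\sqrt{F{\left(D{\left(1 \right)} \right)} - 4789} = \sqrt{\left(-13 + \left(5 + 1^{2} - 6\right)\right) - 4789} = \sqrt{\left(-13 + \left(5 + 1 - 6\right)\right) - 4789} = \sqrt{\left(-13 + 0\right) - 4789} = \sqrt{-13 - 4789} = \sqrt{-4802} = 49 i \sqrt{2}$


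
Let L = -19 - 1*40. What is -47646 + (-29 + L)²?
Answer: -39902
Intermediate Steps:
L = -59 (L = -19 - 40 = -59)
-47646 + (-29 + L)² = -47646 + (-29 - 59)² = -47646 + (-88)² = -47646 + 7744 = -39902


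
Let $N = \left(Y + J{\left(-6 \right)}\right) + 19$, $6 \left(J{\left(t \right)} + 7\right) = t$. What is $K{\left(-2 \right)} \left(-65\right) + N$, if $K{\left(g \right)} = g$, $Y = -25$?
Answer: $116$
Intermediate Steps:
$J{\left(t \right)} = -7 + \frac{t}{6}$
$N = -14$ ($N = \left(-25 + \left(-7 + \frac{1}{6} \left(-6\right)\right)\right) + 19 = \left(-25 - 8\right) + 19 = -33 + 19 = -14$)
$K{\left(-2 \right)} \left(-65\right) + N = \left(-2\right) \left(-65\right) - 14 = 130 - 14 = 116$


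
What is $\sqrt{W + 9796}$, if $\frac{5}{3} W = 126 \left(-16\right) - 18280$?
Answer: $\frac{2 i \sqrt{14885}}{5} \approx 48.802 i$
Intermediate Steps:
$W = - \frac{60888}{5}$ ($W = \frac{3 \left(126 \left(-16\right) - 18280\right)}{5} = \frac{3 \left(-2016 - 18280\right)}{5} = \frac{3}{5} \left(-20296\right) = - \frac{60888}{5} \approx -12178.0$)
$\sqrt{W + 9796} = \sqrt{- \frac{60888}{5} + 9796} = \sqrt{- \frac{11908}{5}} = \frac{2 i \sqrt{14885}}{5}$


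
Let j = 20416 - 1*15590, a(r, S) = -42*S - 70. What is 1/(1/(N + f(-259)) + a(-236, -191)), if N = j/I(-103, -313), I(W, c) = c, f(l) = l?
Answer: 85893/683020823 ≈ 0.00012575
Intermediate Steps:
a(r, S) = -70 - 42*S
j = 4826 (j = 20416 - 15590 = 4826)
N = -4826/313 (N = 4826/(-313) = 4826*(-1/313) = -4826/313 ≈ -15.419)
1/(1/(N + f(-259)) + a(-236, -191)) = 1/(1/(-4826/313 - 259) + (-70 - 42*(-191))) = 1/(1/(-85893/313) + (-70 + 8022)) = 1/(-313/85893 + 7952) = 1/(683020823/85893) = 85893/683020823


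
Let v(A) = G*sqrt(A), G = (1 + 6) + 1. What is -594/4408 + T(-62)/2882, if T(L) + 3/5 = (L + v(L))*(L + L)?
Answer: 40217689/15879820 - 496*I*sqrt(62)/1441 ≈ 2.5326 - 2.7103*I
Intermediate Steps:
G = 8 (G = 7 + 1 = 8)
v(A) = 8*sqrt(A)
T(L) = -3/5 + 2*L*(L + 8*sqrt(L)) (T(L) = -3/5 + (L + 8*sqrt(L))*(L + L) = -3/5 + (L + 8*sqrt(L))*(2*L) = -3/5 + 2*L*(L + 8*sqrt(L)))
-594/4408 + T(-62)/2882 = -594/4408 + (-3/5 + 2*(-62)**2 + 16*(-62)**(3/2))/2882 = -594*1/4408 + (-3/5 + 2*3844 + 16*(-62*I*sqrt(62)))*(1/2882) = -297/2204 + (-3/5 + 7688 - 992*I*sqrt(62))*(1/2882) = -297/2204 + (38437/5 - 992*I*sqrt(62))*(1/2882) = -297/2204 + (38437/14410 - 496*I*sqrt(62)/1441) = 40217689/15879820 - 496*I*sqrt(62)/1441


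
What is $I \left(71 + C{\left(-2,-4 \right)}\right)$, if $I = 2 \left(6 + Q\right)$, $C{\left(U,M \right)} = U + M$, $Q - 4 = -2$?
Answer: $1040$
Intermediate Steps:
$Q = 2$ ($Q = 4 - 2 = 2$)
$C{\left(U,M \right)} = M + U$
$I = 16$ ($I = 2 \left(6 + 2\right) = 2 \cdot 8 = 16$)
$I \left(71 + C{\left(-2,-4 \right)}\right) = 16 \left(71 - 6\right) = 16 \cdot 65 = 1040$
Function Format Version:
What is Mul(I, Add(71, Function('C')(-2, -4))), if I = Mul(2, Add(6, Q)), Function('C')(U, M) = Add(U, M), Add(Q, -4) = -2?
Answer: 1040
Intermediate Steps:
Q = 2 (Q = Add(4, -2) = 2)
Function('C')(U, M) = Add(M, U)
I = 16 (I = Mul(2, Add(6, 2)) = Mul(2, 8) = 16)
Mul(I, Add(71, Function('C')(-2, -4))) = Mul(16, Add(71, Add(-4, -2))) = Mul(16, Add(71, -6)) = Mul(16, 65) = 1040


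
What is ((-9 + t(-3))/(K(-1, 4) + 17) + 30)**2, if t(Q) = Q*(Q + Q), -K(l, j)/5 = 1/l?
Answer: 447561/484 ≈ 924.71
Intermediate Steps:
K(l, j) = -5/l
t(Q) = 2*Q**2 (t(Q) = Q*(2*Q) = 2*Q**2)
((-9 + t(-3))/(K(-1, 4) + 17) + 30)**2 = ((-9 + 2*(-3)**2)/(-5/(-1) + 17) + 30)**2 = ((-9 + 2*9)/(-5*(-1) + 17) + 30)**2 = ((-9 + 18)/(5 + 17) + 30)**2 = (9/22 + 30)**2 = (669/22)**2 = 447561/484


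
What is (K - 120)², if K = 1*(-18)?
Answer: 19044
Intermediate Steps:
K = -18
(K - 120)² = (-18 - 120)² = (-138)² = 19044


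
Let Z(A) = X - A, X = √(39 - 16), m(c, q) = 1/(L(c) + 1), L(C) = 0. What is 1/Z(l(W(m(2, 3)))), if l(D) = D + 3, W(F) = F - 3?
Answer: 1/22 + √23/22 ≈ 0.26345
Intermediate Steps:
m(c, q) = 1 (m(c, q) = 1/(0 + 1) = 1/1 = 1)
X = √23 ≈ 4.7958
W(F) = -3 + F
l(D) = 3 + D
Z(A) = √23 - A
1/Z(l(W(m(2, 3)))) = 1/(√23 - (3 + (-3 + 1))) = 1/(√23 - (3 - 2)) = 1/(√23 - 1*1) = 1/(√23 - 1) = 1/(-1 + √23)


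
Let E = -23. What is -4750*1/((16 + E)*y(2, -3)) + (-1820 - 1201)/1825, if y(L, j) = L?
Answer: 4313228/12775 ≈ 337.63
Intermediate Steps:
-4750*1/((16 + E)*y(2, -3)) + (-1820 - 1201)/1825 = -4750*1/(2*(16 - 23)) + (-1820 - 1201)/1825 = -4750/((-7*2)) - 3021*1/1825 = -4750/(-14) - 3021/1825 = -4750*(-1/14) - 3021/1825 = 2375/7 - 3021/1825 = 4313228/12775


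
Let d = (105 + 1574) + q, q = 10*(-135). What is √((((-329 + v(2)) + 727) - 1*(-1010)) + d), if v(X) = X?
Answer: √1739 ≈ 41.701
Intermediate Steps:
q = -1350
d = 329 (d = (105 + 1574) - 1350 = 1679 - 1350 = 329)
√((((-329 + v(2)) + 727) - 1*(-1010)) + d) = √((((-329 + 2) + 727) - 1*(-1010)) + 329) = √(((-327 + 727) + 1010) + 329) = √((400 + 1010) + 329) = √(1410 + 329) = √1739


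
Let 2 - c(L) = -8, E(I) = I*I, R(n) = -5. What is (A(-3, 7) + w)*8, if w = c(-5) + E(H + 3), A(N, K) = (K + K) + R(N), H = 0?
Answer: 224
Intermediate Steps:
E(I) = I**2
c(L) = 10 (c(L) = 2 - 1*(-8) = 2 + 8 = 10)
A(N, K) = -5 + 2*K (A(N, K) = (K + K) - 5 = 2*K - 5 = -5 + 2*K)
w = 19 (w = 10 + (0 + 3)**2 = 10 + 3**2 = 10 + 9 = 19)
(A(-3, 7) + w)*8 = ((-5 + 2*7) + 19)*8 = ((-5 + 14) + 19)*8 = (9 + 19)*8 = 28*8 = 224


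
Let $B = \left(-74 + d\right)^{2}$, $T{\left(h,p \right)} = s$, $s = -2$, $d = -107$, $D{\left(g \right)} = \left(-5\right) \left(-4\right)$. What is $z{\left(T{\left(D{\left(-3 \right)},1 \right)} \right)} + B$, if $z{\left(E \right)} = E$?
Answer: $32759$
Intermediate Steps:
$D{\left(g \right)} = 20$
$T{\left(h,p \right)} = -2$
$B = 32761$ ($B = \left(-74 - 107\right)^{2} = \left(-181\right)^{2} = 32761$)
$z{\left(T{\left(D{\left(-3 \right)},1 \right)} \right)} + B = -2 + 32761 = 32759$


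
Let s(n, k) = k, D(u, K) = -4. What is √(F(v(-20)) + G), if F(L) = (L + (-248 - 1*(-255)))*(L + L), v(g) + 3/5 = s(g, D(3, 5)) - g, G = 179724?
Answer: 2*√1127587/5 ≈ 424.75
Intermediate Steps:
v(g) = -23/5 - g (v(g) = -⅗ + (-4 - g) = -23/5 - g)
F(L) = 2*L*(7 + L) (F(L) = (L + (-248 + 255))*(2*L) = (L + 7)*(2*L) = (7 + L)*(2*L) = 2*L*(7 + L))
√(F(v(-20)) + G) = √(2*(-23/5 - 1*(-20))*(7 + (-23/5 - 1*(-20))) + 179724) = √(2*(-23/5 + 20)*(7 + (-23/5 + 20)) + 179724) = √(2*(77/5)*(7 + 77/5) + 179724) = √(2*(77/5)*(112/5) + 179724) = √(17248/25 + 179724) = √(4510348/25) = 2*√1127587/5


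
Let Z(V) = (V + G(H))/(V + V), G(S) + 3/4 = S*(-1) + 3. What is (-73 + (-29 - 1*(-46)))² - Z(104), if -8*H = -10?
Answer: 652183/208 ≈ 3135.5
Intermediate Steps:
H = 5/4 (H = -⅛*(-10) = 5/4 ≈ 1.2500)
G(S) = 9/4 - S (G(S) = -¾ + (S*(-1) + 3) = -¾ + (-S + 3) = -¾ + (3 - S) = 9/4 - S)
Z(V) = (1 + V)/(2*V) (Z(V) = (V + (9/4 - 1*5/4))/(V + V) = (V + (9/4 - 5/4))/((2*V)) = (V + 1)*(1/(2*V)) = (1 + V)*(1/(2*V)) = (1 + V)/(2*V))
(-73 + (-29 - 1*(-46)))² - Z(104) = (-73 + (-29 - 1*(-46)))² - (1 + 104)/(2*104) = (-73 + (-29 + 46))² - 105/(2*104) = (-73 + 17)² - 1*105/208 = (-56)² - 105/208 = 3136 - 105/208 = 652183/208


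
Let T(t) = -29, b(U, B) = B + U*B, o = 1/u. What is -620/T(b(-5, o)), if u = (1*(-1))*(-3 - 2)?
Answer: 620/29 ≈ 21.379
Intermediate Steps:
u = 5 (u = -1*(-5) = 5)
o = ⅕ (o = 1/5 = ⅕ ≈ 0.20000)
b(U, B) = B + B*U
-620/T(b(-5, o)) = -620/(-29) = -620*(-1/29) = 620/29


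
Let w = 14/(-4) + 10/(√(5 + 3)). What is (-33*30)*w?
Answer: 3465 - 2475*√2 ≈ -35.179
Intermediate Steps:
w = -7/2 + 5*√2/2 (w = 14*(-¼) + 10/(√8) = -7/2 + 10/((2*√2)) = -7/2 + 10*(√2/4) = -7/2 + 5*√2/2 ≈ 0.035534)
(-33*30)*w = (-33*30)*(-7/2 + 5*√2/2) = -990*(-7/2 + 5*√2/2) = 3465 - 2475*√2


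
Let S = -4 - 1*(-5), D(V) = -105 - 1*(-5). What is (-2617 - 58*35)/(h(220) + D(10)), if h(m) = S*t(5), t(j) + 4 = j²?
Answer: 4647/79 ≈ 58.823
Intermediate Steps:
D(V) = -100 (D(V) = -105 + 5 = -100)
t(j) = -4 + j²
S = 1 (S = -4 + 5 = 1)
h(m) = 21 (h(m) = 1*(-4 + 5²) = 1*(-4 + 25) = 1*21 = 21)
(-2617 - 58*35)/(h(220) + D(10)) = (-2617 - 58*35)/(21 - 100) = (-2617 - 2030)/(-79) = -4647*(-1/79) = 4647/79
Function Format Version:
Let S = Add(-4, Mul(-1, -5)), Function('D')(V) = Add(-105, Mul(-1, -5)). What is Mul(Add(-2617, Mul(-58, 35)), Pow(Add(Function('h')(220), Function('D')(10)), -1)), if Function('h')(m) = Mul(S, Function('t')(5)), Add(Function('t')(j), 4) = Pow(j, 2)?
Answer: Rational(4647, 79) ≈ 58.823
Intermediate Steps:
Function('D')(V) = -100 (Function('D')(V) = Add(-105, 5) = -100)
Function('t')(j) = Add(-4, Pow(j, 2))
S = 1 (S = Add(-4, 5) = 1)
Function('h')(m) = 21 (Function('h')(m) = Mul(1, Add(-4, Pow(5, 2))) = Mul(1, Add(-4, 25)) = Mul(1, 21) = 21)
Mul(Add(-2617, Mul(-58, 35)), Pow(Add(Function('h')(220), Function('D')(10)), -1)) = Mul(Add(-2617, Mul(-58, 35)), Pow(Add(21, -100), -1)) = Mul(Add(-2617, -2030), Pow(-79, -1)) = Mul(-4647, Rational(-1, 79)) = Rational(4647, 79)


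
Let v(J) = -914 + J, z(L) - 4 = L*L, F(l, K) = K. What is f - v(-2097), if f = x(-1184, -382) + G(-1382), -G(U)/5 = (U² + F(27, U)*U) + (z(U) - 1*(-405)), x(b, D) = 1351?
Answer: -28646543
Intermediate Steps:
z(L) = 4 + L² (z(L) = 4 + L*L = 4 + L²)
G(U) = -2045 - 15*U² (G(U) = -5*((U² + U*U) + ((4 + U²) - 1*(-405))) = -5*((U² + U²) + ((4 + U²) + 405)) = -5*(2*U² + (409 + U²)) = -5*(409 + 3*U²) = -2045 - 15*U²)
f = -28649554 (f = 1351 + (-2045 - 15*(-1382)²) = 1351 + (-2045 - 15*1909924) = 1351 + (-2045 - 28648860) = 1351 - 28650905 = -28649554)
f - v(-2097) = -28649554 - (-914 - 2097) = -28649554 - 1*(-3011) = -28649554 + 3011 = -28646543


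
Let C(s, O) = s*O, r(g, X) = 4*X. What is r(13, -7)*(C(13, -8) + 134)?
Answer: -840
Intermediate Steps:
C(s, O) = O*s
r(13, -7)*(C(13, -8) + 134) = (4*(-7))*(-8*13 + 134) = -28*(-104 + 134) = -28*30 = -840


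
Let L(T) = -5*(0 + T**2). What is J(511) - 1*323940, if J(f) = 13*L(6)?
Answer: -326280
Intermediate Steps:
L(T) = -5*T**2
J(f) = -2340 (J(f) = 13*(-5*6**2) = 13*(-5*36) = 13*(-180) = -2340)
J(511) - 1*323940 = -2340 - 1*323940 = -2340 - 323940 = -326280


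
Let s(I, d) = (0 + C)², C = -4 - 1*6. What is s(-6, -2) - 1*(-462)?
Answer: 562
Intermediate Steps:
C = -10 (C = -4 - 6 = -10)
s(I, d) = 100 (s(I, d) = (0 - 10)² = (-10)² = 100)
s(-6, -2) - 1*(-462) = 100 - 1*(-462) = 100 + 462 = 562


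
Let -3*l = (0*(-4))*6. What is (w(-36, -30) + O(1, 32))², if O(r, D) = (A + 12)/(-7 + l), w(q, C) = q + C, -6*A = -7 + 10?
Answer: 896809/196 ≈ 4575.6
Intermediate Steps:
A = -½ (A = -(-7 + 10)/6 = -⅙*3 = -½ ≈ -0.50000)
l = 0 (l = -0*(-4)*6/3 = -0*6 = -⅓*0 = 0)
w(q, C) = C + q
O(r, D) = -23/14 (O(r, D) = (-½ + 12)/(-7 + 0) = (23/2)/(-7) = (23/2)*(-⅐) = -23/14)
(w(-36, -30) + O(1, 32))² = ((-30 - 36) - 23/14)² = (-66 - 23/14)² = (-947/14)² = 896809/196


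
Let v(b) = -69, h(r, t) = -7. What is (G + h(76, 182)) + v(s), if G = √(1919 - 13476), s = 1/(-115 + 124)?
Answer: -76 + I*√11557 ≈ -76.0 + 107.5*I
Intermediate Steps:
s = ⅑ (s = 1/9 = ⅑ ≈ 0.11111)
G = I*√11557 (G = √(-11557) = I*√11557 ≈ 107.5*I)
(G + h(76, 182)) + v(s) = (I*√11557 - 7) - 69 = (-7 + I*√11557) - 69 = -76 + I*√11557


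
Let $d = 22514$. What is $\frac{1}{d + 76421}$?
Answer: $\frac{1}{98935} \approx 1.0108 \cdot 10^{-5}$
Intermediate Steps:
$\frac{1}{d + 76421} = \frac{1}{22514 + 76421} = \frac{1}{98935}$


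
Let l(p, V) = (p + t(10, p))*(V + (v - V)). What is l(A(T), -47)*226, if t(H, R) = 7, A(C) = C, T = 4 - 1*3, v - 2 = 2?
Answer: 7232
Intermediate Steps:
v = 4 (v = 2 + 2 = 4)
T = 1 (T = 4 - 3 = 1)
l(p, V) = 28 + 4*p (l(p, V) = (p + 7)*(V + (4 - V)) = (7 + p)*4 = 28 + 4*p)
l(A(T), -47)*226 = (28 + 4*1)*226 = (28 + 4)*226 = 32*226 = 7232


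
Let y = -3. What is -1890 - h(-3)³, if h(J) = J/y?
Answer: -1891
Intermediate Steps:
h(J) = -J/3 (h(J) = J/(-3) = J*(-⅓) = -J/3)
-1890 - h(-3)³ = -1890 - (-⅓*(-3))³ = -1890 - 1*1³ = -1890 - 1*1 = -1890 - 1 = -1891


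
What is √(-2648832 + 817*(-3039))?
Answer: I*√5131695 ≈ 2265.3*I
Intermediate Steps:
√(-2648832 + 817*(-3039)) = √(-2648832 - 2482863) = √(-5131695) = I*√5131695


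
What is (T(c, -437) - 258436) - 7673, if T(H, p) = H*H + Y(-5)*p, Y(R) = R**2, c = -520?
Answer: -6634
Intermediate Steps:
T(H, p) = H**2 + 25*p (T(H, p) = H*H + (-5)**2*p = H**2 + 25*p)
(T(c, -437) - 258436) - 7673 = (((-520)**2 + 25*(-437)) - 258436) - 7673 = ((270400 - 10925) - 258436) - 7673 = (259475 - 258436) - 7673 = 1039 - 7673 = -6634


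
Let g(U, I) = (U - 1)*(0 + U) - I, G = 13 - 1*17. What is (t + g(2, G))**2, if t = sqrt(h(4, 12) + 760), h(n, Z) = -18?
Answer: (6 + sqrt(742))**2 ≈ 1104.9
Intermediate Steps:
G = -4 (G = 13 - 17 = -4)
g(U, I) = -I + U*(-1 + U) (g(U, I) = (-1 + U)*U - I = U*(-1 + U) - I = -I + U*(-1 + U))
t = sqrt(742) (t = sqrt(-18 + 760) = sqrt(742) ≈ 27.240)
(t + g(2, G))**2 = (sqrt(742) + (2**2 - 1*(-4) - 1*2))**2 = (sqrt(742) + (4 + 4 - 2))**2 = (sqrt(742) + 6)**2 = (6 + sqrt(742))**2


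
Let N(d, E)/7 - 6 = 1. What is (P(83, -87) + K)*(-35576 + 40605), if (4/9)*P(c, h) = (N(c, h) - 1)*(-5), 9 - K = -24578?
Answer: 120932363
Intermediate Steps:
K = 24587 (K = 9 - 1*(-24578) = 9 + 24578 = 24587)
N(d, E) = 49 (N(d, E) = 42 + 7*1 = 42 + 7 = 49)
P(c, h) = -540 (P(c, h) = 9*((49 - 1)*(-5))/4 = 9*(48*(-5))/4 = (9/4)*(-240) = -540)
(P(83, -87) + K)*(-35576 + 40605) = (-540 + 24587)*(-35576 + 40605) = 24047*5029 = 120932363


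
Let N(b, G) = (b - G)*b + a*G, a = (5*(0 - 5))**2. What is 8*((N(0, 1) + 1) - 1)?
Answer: 5000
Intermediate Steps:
a = 625 (a = (5*(-5))**2 = (-25)**2 = 625)
N(b, G) = 625*G + b*(b - G) (N(b, G) = (b - G)*b + 625*G = b*(b - G) + 625*G = 625*G + b*(b - G))
8*((N(0, 1) + 1) - 1) = 8*(((0**2 + 625*1 - 1*1*0) + 1) - 1) = 8*(((0 + 625 + 0) + 1) - 1) = 8*((625 + 1) - 1) = 8*(626 - 1) = 8*625 = 5000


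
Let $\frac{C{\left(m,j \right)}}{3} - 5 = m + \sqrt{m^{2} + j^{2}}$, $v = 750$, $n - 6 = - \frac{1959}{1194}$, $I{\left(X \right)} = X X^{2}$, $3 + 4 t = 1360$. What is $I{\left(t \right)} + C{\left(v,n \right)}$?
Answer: $\frac{2498991253}{64} + \frac{15 \sqrt{3564210409}}{398} \approx 3.9049 \cdot 10^{7}$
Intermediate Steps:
$t = \frac{1357}{4}$ ($t = - \frac{3}{4} + \frac{1}{4} \cdot 1360 = - \frac{3}{4} + 340 = \frac{1357}{4} \approx 339.25$)
$I{\left(X \right)} = X^{3}$
$n = \frac{1735}{398}$ ($n = 6 - \frac{1959}{1194} = 6 - \frac{653}{398} = \frac{1735}{398} \approx 4.3593$)
$C{\left(m,j \right)} = 15 + 3 m + 3 \sqrt{j^{2} + m^{2}}$ ($C{\left(m,j \right)} = 15 + 3 \left(m + \sqrt{m^{2} + j^{2}}\right) = 15 + 3 \left(m + \sqrt{j^{2} + m^{2}}\right) = 15 + \left(3 m + 3 \sqrt{j^{2} + m^{2}}\right) = 15 + 3 m + 3 \sqrt{j^{2} + m^{2}}$)
$I{\left(t \right)} + C{\left(v,n \right)} = \left(\frac{1357}{4}\right)^{3} + \left(15 + 3 \cdot 750 + 3 \sqrt{\left(\frac{1735}{398}\right)^{2} + 750^{2}}\right) = \frac{2498846293}{64} + \left(15 + 2250 + 3 \sqrt{\frac{3010225}{158404} + 562500}\right) = \frac{2498846293}{64} + \left(15 + 2250 + 3 \sqrt{\frac{89105260225}{158404}}\right) = \frac{2498846293}{64} + \left(15 + 2250 + 3 \frac{5 \sqrt{3564210409}}{398}\right) = \frac{2498846293}{64} + \left(15 + 2250 + \frac{15 \sqrt{3564210409}}{398}\right) = \frac{2498846293}{64} + \left(2265 + \frac{15 \sqrt{3564210409}}{398}\right) = \frac{2498991253}{64} + \frac{15 \sqrt{3564210409}}{398}$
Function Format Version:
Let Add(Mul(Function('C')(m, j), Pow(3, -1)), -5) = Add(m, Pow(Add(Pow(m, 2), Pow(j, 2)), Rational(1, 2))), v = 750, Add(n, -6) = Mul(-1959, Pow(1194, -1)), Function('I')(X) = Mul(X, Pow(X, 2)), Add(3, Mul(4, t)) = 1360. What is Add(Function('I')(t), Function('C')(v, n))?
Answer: Add(Rational(2498991253, 64), Mul(Rational(15, 398), Pow(3564210409, Rational(1, 2)))) ≈ 3.9049e+7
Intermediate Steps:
t = Rational(1357, 4) (t = Add(Rational(-3, 4), Mul(Rational(1, 4), 1360)) = Add(Rational(-3, 4), 340) = Rational(1357, 4) ≈ 339.25)
Function('I')(X) = Pow(X, 3)
n = Rational(1735, 398) (n = Add(6, Mul(-1959, Pow(1194, -1))) = Add(6, Mul(-1959, Rational(1, 1194))) = Add(6, Rational(-653, 398)) = Rational(1735, 398) ≈ 4.3593)
Function('C')(m, j) = Add(15, Mul(3, m), Mul(3, Pow(Add(Pow(j, 2), Pow(m, 2)), Rational(1, 2)))) (Function('C')(m, j) = Add(15, Mul(3, Add(m, Pow(Add(Pow(m, 2), Pow(j, 2)), Rational(1, 2))))) = Add(15, Mul(3, Add(m, Pow(Add(Pow(j, 2), Pow(m, 2)), Rational(1, 2))))) = Add(15, Add(Mul(3, m), Mul(3, Pow(Add(Pow(j, 2), Pow(m, 2)), Rational(1, 2))))) = Add(15, Mul(3, m), Mul(3, Pow(Add(Pow(j, 2), Pow(m, 2)), Rational(1, 2)))))
Add(Function('I')(t), Function('C')(v, n)) = Add(Pow(Rational(1357, 4), 3), Add(15, Mul(3, 750), Mul(3, Pow(Add(Pow(Rational(1735, 398), 2), Pow(750, 2)), Rational(1, 2))))) = Add(Rational(2498846293, 64), Add(15, 2250, Mul(3, Pow(Add(Rational(3010225, 158404), 562500), Rational(1, 2))))) = Add(Rational(2498846293, 64), Add(15, 2250, Mul(3, Pow(Rational(89105260225, 158404), Rational(1, 2))))) = Add(Rational(2498846293, 64), Add(15, 2250, Mul(3, Mul(Rational(5, 398), Pow(3564210409, Rational(1, 2)))))) = Add(Rational(2498846293, 64), Add(15, 2250, Mul(Rational(15, 398), Pow(3564210409, Rational(1, 2))))) = Add(Rational(2498846293, 64), Add(2265, Mul(Rational(15, 398), Pow(3564210409, Rational(1, 2))))) = Add(Rational(2498991253, 64), Mul(Rational(15, 398), Pow(3564210409, Rational(1, 2))))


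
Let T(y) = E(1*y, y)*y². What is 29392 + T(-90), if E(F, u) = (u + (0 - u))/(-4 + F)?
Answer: 29392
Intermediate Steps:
E(F, u) = 0 (E(F, u) = (u - u)/(-4 + F) = 0/(-4 + F) = 0)
T(y) = 0 (T(y) = 0*y² = 0)
29392 + T(-90) = 29392 + 0 = 29392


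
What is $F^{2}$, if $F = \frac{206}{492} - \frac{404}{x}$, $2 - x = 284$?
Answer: $\frac{50908225}{14853316} \approx 3.4274$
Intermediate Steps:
$x = -282$ ($x = 2 - 284 = -282$)
$F = \frac{7135}{3854}$ ($F = \frac{206}{492} - \frac{404}{-282} = 206 \cdot \frac{1}{492} - - \frac{202}{141} = \frac{103}{246} + \frac{202}{141} = \frac{7135}{3854} \approx 1.8513$)
$F^{2} = \left(\frac{7135}{3854}\right)^{2} = \frac{50908225}{14853316}$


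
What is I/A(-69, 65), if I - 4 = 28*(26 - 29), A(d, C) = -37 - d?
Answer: -5/2 ≈ -2.5000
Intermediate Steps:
I = -80 (I = 4 + 28*(26 - 29) = 4 + 28*(-3) = 4 - 84 = -80)
I/A(-69, 65) = -80/(-37 - 1*(-69)) = -80/(-37 + 69) = -80/32 = -80*1/32 = -5/2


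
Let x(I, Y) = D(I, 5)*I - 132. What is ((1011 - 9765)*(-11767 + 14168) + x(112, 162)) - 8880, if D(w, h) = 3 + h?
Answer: -21026470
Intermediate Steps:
x(I, Y) = -132 + 8*I (x(I, Y) = (3 + 5)*I - 132 = 8*I - 132 = -132 + 8*I)
((1011 - 9765)*(-11767 + 14168) + x(112, 162)) - 8880 = ((1011 - 9765)*(-11767 + 14168) + (-132 + 8*112)) - 8880 = (-8754*2401 + (-132 + 896)) - 8880 = (-21018354 + 764) - 8880 = -21017590 - 8880 = -21026470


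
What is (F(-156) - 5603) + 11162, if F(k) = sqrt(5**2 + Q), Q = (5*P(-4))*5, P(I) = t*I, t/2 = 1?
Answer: 5559 + 5*I*sqrt(7) ≈ 5559.0 + 13.229*I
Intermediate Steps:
t = 2 (t = 2*1 = 2)
P(I) = 2*I
Q = -200 (Q = (5*(2*(-4)))*5 = (5*(-8))*5 = -40*5 = -200)
F(k) = 5*I*sqrt(7) (F(k) = sqrt(5**2 - 200) = sqrt(25 - 200) = sqrt(-175) = 5*I*sqrt(7))
(F(-156) - 5603) + 11162 = (5*I*sqrt(7) - 5603) + 11162 = (-5603 + 5*I*sqrt(7)) + 11162 = 5559 + 5*I*sqrt(7)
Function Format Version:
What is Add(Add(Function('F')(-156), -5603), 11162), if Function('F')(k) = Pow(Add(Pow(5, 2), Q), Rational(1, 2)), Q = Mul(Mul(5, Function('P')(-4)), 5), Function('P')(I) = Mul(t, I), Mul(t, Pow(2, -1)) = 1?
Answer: Add(5559, Mul(5, I, Pow(7, Rational(1, 2)))) ≈ Add(5559.0, Mul(13.229, I))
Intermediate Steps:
t = 2 (t = Mul(2, 1) = 2)
Function('P')(I) = Mul(2, I)
Q = -200 (Q = Mul(Mul(5, Mul(2, -4)), 5) = Mul(Mul(5, -8), 5) = Mul(-40, 5) = -200)
Function('F')(k) = Mul(5, I, Pow(7, Rational(1, 2))) (Function('F')(k) = Pow(Add(Pow(5, 2), -200), Rational(1, 2)) = Pow(Add(25, -200), Rational(1, 2)) = Pow(-175, Rational(1, 2)) = Mul(5, I, Pow(7, Rational(1, 2))))
Add(Add(Function('F')(-156), -5603), 11162) = Add(Add(Mul(5, I, Pow(7, Rational(1, 2))), -5603), 11162) = Add(Add(-5603, Mul(5, I, Pow(7, Rational(1, 2)))), 11162) = Add(5559, Mul(5, I, Pow(7, Rational(1, 2))))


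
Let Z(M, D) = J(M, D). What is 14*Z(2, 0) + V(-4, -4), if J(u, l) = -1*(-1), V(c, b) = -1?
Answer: 13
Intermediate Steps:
J(u, l) = 1
Z(M, D) = 1
14*Z(2, 0) + V(-4, -4) = 14*1 - 1 = 14 - 1 = 13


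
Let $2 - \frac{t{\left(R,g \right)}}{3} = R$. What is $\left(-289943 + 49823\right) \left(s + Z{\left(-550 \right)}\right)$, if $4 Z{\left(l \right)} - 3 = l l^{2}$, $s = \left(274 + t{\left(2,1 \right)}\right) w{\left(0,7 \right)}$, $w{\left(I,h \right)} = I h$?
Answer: $9987491069910$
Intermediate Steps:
$t{\left(R,g \right)} = 6 - 3 R$
$s = 0$ ($s = \left(274 + \left(6 - 6\right)\right) 0 \cdot 7 = \left(274 + \left(6 - 6\right)\right) 0 = \left(274 + 0\right) 0 = 274 \cdot 0 = 0$)
$Z{\left(l \right)} = \frac{3}{4} + \frac{l^{3}}{4}$ ($Z{\left(l \right)} = \frac{3}{4} + \frac{l l^{2}}{4} = \frac{3}{4} + \frac{l^{3}}{4}$)
$\left(-289943 + 49823\right) \left(s + Z{\left(-550 \right)}\right) = \left(-289943 + 49823\right) \left(0 + \left(\frac{3}{4} + \frac{\left(-550\right)^{3}}{4}\right)\right) = - 240120 \left(0 + \left(\frac{3}{4} + \frac{1}{4} \left(-166375000\right)\right)\right) = - 240120 \left(0 + \left(\frac{3}{4} - 41593750\right)\right) = - 240120 \left(0 - \frac{166374997}{4}\right) = \left(-240120\right) \left(- \frac{166374997}{4}\right) = 9987491069910$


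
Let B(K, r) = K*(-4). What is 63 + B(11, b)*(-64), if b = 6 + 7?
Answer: 2879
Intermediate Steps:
b = 13
B(K, r) = -4*K
63 + B(11, b)*(-64) = 63 - 4*11*(-64) = 63 - 44*(-64) = 63 + 2816 = 2879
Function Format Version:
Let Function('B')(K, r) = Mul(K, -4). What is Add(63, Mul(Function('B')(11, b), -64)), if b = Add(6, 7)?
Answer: 2879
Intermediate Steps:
b = 13
Function('B')(K, r) = Mul(-4, K)
Add(63, Mul(Function('B')(11, b), -64)) = Add(63, Mul(Mul(-4, 11), -64)) = Add(63, Mul(-44, -64)) = Add(63, 2816) = 2879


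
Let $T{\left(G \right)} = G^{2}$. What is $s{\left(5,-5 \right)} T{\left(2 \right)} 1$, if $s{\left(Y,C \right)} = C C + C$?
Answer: $80$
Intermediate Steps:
$s{\left(Y,C \right)} = C + C^{2}$ ($s{\left(Y,C \right)} = C^{2} + C = C + C^{2}$)
$s{\left(5,-5 \right)} T{\left(2 \right)} 1 = - 5 \left(1 - 5\right) 2^{2} \cdot 1 = \left(-5\right) \left(-4\right) 4 \cdot 1 = 20 \cdot 4 \cdot 1 = 80 \cdot 1 = 80$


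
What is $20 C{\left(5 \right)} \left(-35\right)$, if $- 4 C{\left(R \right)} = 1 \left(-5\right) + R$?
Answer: $0$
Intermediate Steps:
$C{\left(R \right)} = \frac{5}{4} - \frac{R}{4}$ ($C{\left(R \right)} = - \frac{1 \left(-5\right) + R}{4} = - \frac{-5 + R}{4} = \frac{5}{4} - \frac{R}{4}$)
$20 C{\left(5 \right)} \left(-35\right) = 20 \left(\frac{5}{4} - \frac{5}{4}\right) \left(-35\right) = 20 \cdot 0 \left(-35\right) = 0 \left(-35\right) = 0$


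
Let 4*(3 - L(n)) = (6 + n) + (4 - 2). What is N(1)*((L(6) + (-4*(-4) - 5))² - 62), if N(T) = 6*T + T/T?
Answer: 1351/4 ≈ 337.75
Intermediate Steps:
N(T) = 1 + 6*T (N(T) = 6*T + 1 = 1 + 6*T)
L(n) = 1 - n/4 (L(n) = 3 - ((6 + n) + (4 - 2))/4 = 3 - ((6 + n) + 2)/4 = 3 - (8 + n)/4 = 3 + (-2 - n/4) = 1 - n/4)
N(1)*((L(6) + (-4*(-4) - 5))² - 62) = (1 + 6*1)*(((1 - ¼*6) + (-4*(-4) - 5))² - 62) = (1 + 6)*(((1 - 3/2) + (16 - 5))² - 62) = 7*((-½ + 11)² - 62) = 7*((21/2)² - 62) = 7*(441/4 - 62) = 7*(193/4) = 1351/4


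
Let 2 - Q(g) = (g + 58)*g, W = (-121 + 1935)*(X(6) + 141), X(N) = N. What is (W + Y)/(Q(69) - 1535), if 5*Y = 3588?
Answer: -74271/2860 ≈ -25.969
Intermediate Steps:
Y = 3588/5 (Y = (⅕)*3588 = 3588/5 ≈ 717.60)
W = 266658 (W = (-121 + 1935)*(6 + 141) = 1814*147 = 266658)
Q(g) = 2 - g*(58 + g) (Q(g) = 2 - (g + 58)*g = 2 - (58 + g)*g = 2 - g*(58 + g))
(W + Y)/(Q(69) - 1535) = (266658 + 3588/5)/((2 - 1*69² - 58*69) - 1535) = 1336878/(5*((2 - 1*4761 - 4002) - 1535)) = 1336878/(5*((2 - 4761 - 4002) - 1535)) = 1336878/(5*(-8761 - 1535)) = (1336878/5)/(-10296) = (1336878/5)*(-1/10296) = -74271/2860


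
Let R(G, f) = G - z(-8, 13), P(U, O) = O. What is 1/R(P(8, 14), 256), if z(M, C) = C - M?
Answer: -⅐ ≈ -0.14286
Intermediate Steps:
R(G, f) = -21 + G (R(G, f) = G - (13 - 1*(-8)) = G - (13 + 8) = G - 1*21 = G - 21 = -21 + G)
1/R(P(8, 14), 256) = 1/(-21 + 14) = 1/(-7) = -⅐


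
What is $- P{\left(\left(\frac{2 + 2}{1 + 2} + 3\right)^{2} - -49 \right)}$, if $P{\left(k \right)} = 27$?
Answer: $-27$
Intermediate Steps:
$- P{\left(\left(\frac{2 + 2}{1 + 2} + 3\right)^{2} - -49 \right)} = \left(-1\right) 27 = -27$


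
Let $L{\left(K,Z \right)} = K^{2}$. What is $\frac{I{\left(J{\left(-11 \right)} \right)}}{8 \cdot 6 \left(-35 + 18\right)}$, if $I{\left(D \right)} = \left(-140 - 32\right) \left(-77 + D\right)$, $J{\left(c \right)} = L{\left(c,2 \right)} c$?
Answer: $- \frac{15136}{51} \approx -296.78$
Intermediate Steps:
$J{\left(c \right)} = c^{3}$ ($J{\left(c \right)} = c^{2} c = c^{3}$)
$I{\left(D \right)} = 13244 - 172 D$ ($I{\left(D \right)} = - 172 \left(-77 + D\right) = 13244 - 172 D$)
$\frac{I{\left(J{\left(-11 \right)} \right)}}{8 \cdot 6 \left(-35 + 18\right)} = \frac{13244 - 172 \left(-11\right)^{3}}{8 \cdot 6 \left(-35 + 18\right)} = \frac{13244 - -228932}{48 \left(-17\right)} = \frac{13244 + 228932}{-816} = 242176 \left(- \frac{1}{816}\right) = - \frac{15136}{51}$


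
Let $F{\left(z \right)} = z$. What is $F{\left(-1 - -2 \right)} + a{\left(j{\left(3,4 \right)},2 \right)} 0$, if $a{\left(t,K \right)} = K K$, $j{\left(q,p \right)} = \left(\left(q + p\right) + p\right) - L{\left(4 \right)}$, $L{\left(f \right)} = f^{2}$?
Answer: $1$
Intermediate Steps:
$j{\left(q,p \right)} = -16 + q + 2 p$ ($j{\left(q,p \right)} = \left(\left(q + p\right) + p\right) - 4^{2} = \left(\left(p + q\right) + p\right) - 16 = \left(q + 2 p\right) - 16 = -16 + q + 2 p$)
$a{\left(t,K \right)} = K^{2}$
$F{\left(-1 - -2 \right)} + a{\left(j{\left(3,4 \right)},2 \right)} 0 = \left(-1 - -2\right) + 2^{2} \cdot 0 = \left(-1 + 2\right) + 4 \cdot 0 = 1 + 0 = 1$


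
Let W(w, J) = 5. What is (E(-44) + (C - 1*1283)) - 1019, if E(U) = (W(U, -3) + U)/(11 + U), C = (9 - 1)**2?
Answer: -24605/11 ≈ -2236.8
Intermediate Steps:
C = 64 (C = 8**2 = 64)
E(U) = (5 + U)/(11 + U)
(E(-44) + (C - 1*1283)) - 1019 = ((5 - 44)/(11 - 44) + (64 - 1*1283)) - 1019 = (-39/(-33) + (64 - 1283)) - 1019 = (-1/33*(-39) - 1219) - 1019 = (13/11 - 1219) - 1019 = -13396/11 - 1019 = -24605/11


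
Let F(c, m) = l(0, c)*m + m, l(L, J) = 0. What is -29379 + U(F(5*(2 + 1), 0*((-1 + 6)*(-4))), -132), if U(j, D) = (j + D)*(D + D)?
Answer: 5469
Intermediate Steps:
F(c, m) = m (F(c, m) = 0*m + m = 0 + m = m)
U(j, D) = 2*D*(D + j) (U(j, D) = (D + j)*(2*D) = 2*D*(D + j))
-29379 + U(F(5*(2 + 1), 0*((-1 + 6)*(-4))), -132) = -29379 + 2*(-132)*(-132 + 0*((-1 + 6)*(-4))) = -29379 + 2*(-132)*(-132 + 0*(5*(-4))) = -29379 + 2*(-132)*(-132 + 0*(-20)) = -29379 + 2*(-132)*(-132 + 0) = -29379 + 2*(-132)*(-132) = -29379 + 34848 = 5469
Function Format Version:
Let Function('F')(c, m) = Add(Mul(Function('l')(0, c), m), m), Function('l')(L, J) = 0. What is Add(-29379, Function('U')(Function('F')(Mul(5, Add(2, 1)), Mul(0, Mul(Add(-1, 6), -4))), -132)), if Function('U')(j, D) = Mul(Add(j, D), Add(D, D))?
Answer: 5469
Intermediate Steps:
Function('F')(c, m) = m (Function('F')(c, m) = Add(Mul(0, m), m) = Add(0, m) = m)
Function('U')(j, D) = Mul(2, D, Add(D, j)) (Function('U')(j, D) = Mul(Add(D, j), Mul(2, D)) = Mul(2, D, Add(D, j)))
Add(-29379, Function('U')(Function('F')(Mul(5, Add(2, 1)), Mul(0, Mul(Add(-1, 6), -4))), -132)) = Add(-29379, Mul(2, -132, Add(-132, Mul(0, Mul(Add(-1, 6), -4))))) = Add(-29379, Mul(2, -132, Add(-132, Mul(0, Mul(5, -4))))) = Add(-29379, Mul(2, -132, Add(-132, Mul(0, -20)))) = Add(-29379, Mul(2, -132, Add(-132, 0))) = Add(-29379, Mul(2, -132, -132)) = Add(-29379, 34848) = 5469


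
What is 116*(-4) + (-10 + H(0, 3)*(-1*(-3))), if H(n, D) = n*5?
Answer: -474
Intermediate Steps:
H(n, D) = 5*n
116*(-4) + (-10 + H(0, 3)*(-1*(-3))) = 116*(-4) + (-10 + (5*0)*(-1*(-3))) = -464 + (-10 + 0*3) = -464 + (-10 + 0) = -464 - 10 = -474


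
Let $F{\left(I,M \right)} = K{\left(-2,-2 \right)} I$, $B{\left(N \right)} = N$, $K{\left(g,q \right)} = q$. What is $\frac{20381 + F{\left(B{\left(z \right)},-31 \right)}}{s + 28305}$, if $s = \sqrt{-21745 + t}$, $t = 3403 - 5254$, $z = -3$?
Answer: $\frac{33944355}{47129213} - \frac{40774 i \sqrt{5899}}{801196621} \approx 0.72024 - 0.0039087 i$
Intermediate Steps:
$t = -1851$
$F{\left(I,M \right)} = - 2 I$
$s = 2 i \sqrt{5899}$ ($s = \sqrt{-21745 - 1851} = \sqrt{-23596} = 2 i \sqrt{5899} \approx 153.61 i$)
$\frac{20381 + F{\left(B{\left(z \right)},-31 \right)}}{s + 28305} = \frac{20381 - -6}{2 i \sqrt{5899} + 28305} = \frac{20381 + 6}{28305 + 2 i \sqrt{5899}} = \frac{20387}{28305 + 2 i \sqrt{5899}}$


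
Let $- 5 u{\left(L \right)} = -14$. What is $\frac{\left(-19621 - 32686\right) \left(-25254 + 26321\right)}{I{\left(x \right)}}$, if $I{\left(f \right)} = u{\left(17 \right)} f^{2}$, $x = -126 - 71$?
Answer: $- \frac{279057845}{543326} \approx -513.61$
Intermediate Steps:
$u{\left(L \right)} = \frac{14}{5}$ ($u{\left(L \right)} = \left(- \frac{1}{5}\right) \left(-14\right) = \frac{14}{5}$)
$x = -197$
$I{\left(f \right)} = \frac{14 f^{2}}{5}$
$\frac{\left(-19621 - 32686\right) \left(-25254 + 26321\right)}{I{\left(x \right)}} = \frac{\left(-19621 - 32686\right) \left(-25254 + 26321\right)}{\frac{14}{5} \left(-197\right)^{2}} = \frac{\left(-52307\right) 1067}{\frac{14}{5} \cdot 38809} = - \frac{55811569}{\frac{543326}{5}} = \left(-55811569\right) \frac{5}{543326} = - \frac{279057845}{543326}$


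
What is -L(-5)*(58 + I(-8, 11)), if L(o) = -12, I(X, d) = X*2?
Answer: 504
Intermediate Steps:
I(X, d) = 2*X
-L(-5)*(58 + I(-8, 11)) = -(-12)*(58 + 2*(-8)) = -(-12)*(58 - 16) = -(-12)*42 = -1*(-504) = 504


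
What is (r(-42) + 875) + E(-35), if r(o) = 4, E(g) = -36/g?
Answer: 30801/35 ≈ 880.03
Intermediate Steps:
(r(-42) + 875) + E(-35) = (4 + 875) - 36/(-35) = 879 - 36*(-1/35) = 879 + 36/35 = 30801/35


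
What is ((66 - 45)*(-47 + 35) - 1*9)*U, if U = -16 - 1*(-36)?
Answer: -5220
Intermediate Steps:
U = 20 (U = -16 + 36 = 20)
((66 - 45)*(-47 + 35) - 1*9)*U = ((66 - 45)*(-47 + 35) - 1*9)*20 = (21*(-12) - 9)*20 = (-252 - 9)*20 = -261*20 = -5220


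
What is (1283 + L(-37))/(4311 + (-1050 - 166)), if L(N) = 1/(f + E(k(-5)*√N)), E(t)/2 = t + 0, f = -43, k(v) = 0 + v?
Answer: 7119324/17174155 + 2*I*√37/3434831 ≈ 0.41454 + 3.5418e-6*I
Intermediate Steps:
k(v) = v
E(t) = 2*t (E(t) = 2*(t + 0) = 2*t)
L(N) = 1/(-43 - 10*√N) (L(N) = 1/(-43 + 2*(-5*√N)) = 1/(-43 - 10*√N))
(1283 + L(-37))/(4311 + (-1050 - 166)) = (1283 + 1/(-43 - 10*I*√37))/(4311 + (-1050 - 166)) = (1283 + 1/(-43 - 10*I*√37))/(4311 - 1216) = (1283 + 1/(-43 - 10*I*√37))/3095 = (1283 + 1/(-43 - 10*I*√37))*(1/3095) = 1283/3095 + 1/(3095*(-43 - 10*I*√37))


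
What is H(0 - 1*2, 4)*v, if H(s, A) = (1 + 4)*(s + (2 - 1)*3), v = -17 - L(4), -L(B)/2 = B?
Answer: -45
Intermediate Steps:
L(B) = -2*B
v = -9 (v = -17 - (-2)*4 = -17 - 1*(-8) = -17 + 8 = -9)
H(s, A) = 15 + 5*s (H(s, A) = 5*(s + 1*3) = 5*(s + 3) = 5*(3 + s) = 15 + 5*s)
H(0 - 1*2, 4)*v = (15 + 5*(0 - 1*2))*(-9) = (15 + 5*(0 - 2))*(-9) = (15 + 5*(-2))*(-9) = (15 - 10)*(-9) = 5*(-9) = -45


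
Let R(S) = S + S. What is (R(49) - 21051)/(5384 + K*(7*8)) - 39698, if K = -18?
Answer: -173739401/4376 ≈ -39703.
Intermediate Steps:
R(S) = 2*S
(R(49) - 21051)/(5384 + K*(7*8)) - 39698 = (2*49 - 21051)/(5384 - 126*8) - 39698 = (98 - 21051)/(5384 - 18*56) - 39698 = -20953/(5384 - 1008) - 39698 = -20953/4376 - 39698 = -173739401/4376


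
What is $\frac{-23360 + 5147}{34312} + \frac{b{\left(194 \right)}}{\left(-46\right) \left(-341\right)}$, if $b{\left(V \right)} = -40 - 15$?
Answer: $- \frac{13071649}{24464456} \approx -0.53431$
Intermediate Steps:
$b{\left(V \right)} = -55$ ($b{\left(V \right)} = -40 - 15 = -55$)
$\frac{-23360 + 5147}{34312} + \frac{b{\left(194 \right)}}{\left(-46\right) \left(-341\right)} = \frac{-23360 + 5147}{34312} - \frac{55}{\left(-46\right) \left(-341\right)} = \left(-18213\right) \frac{1}{34312} - \frac{55}{15686} = - \frac{18213}{34312} - \frac{5}{1426} = - \frac{13071649}{24464456}$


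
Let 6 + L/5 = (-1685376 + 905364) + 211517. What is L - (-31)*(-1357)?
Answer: -2884572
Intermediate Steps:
L = -2842505 (L = -30 + 5*((-1685376 + 905364) + 211517) = -30 + 5*(-780012 + 211517) = -30 + 5*(-568495) = -30 - 2842475 = -2842505)
L - (-31)*(-1357) = -2842505 - (-31)*(-1357) = -2842505 - 1*42067 = -2842505 - 42067 = -2884572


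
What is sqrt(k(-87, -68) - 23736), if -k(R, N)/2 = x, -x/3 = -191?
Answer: I*sqrt(24882) ≈ 157.74*I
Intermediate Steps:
x = 573 (x = -3*(-191) = 573)
k(R, N) = -1146 (k(R, N) = -2*573 = -1146)
sqrt(k(-87, -68) - 23736) = sqrt(-1146 - 23736) = sqrt(-24882) = I*sqrt(24882)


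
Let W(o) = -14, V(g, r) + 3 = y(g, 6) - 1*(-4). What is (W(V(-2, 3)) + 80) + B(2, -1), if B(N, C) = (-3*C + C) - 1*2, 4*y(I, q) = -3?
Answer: 66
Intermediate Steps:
y(I, q) = -3/4 (y(I, q) = (1/4)*(-3) = -3/4)
B(N, C) = -2 - 2*C (B(N, C) = -2*C - 2 = -2 - 2*C)
V(g, r) = 1/4 (V(g, r) = -3 + (-3/4 - 1*(-4)) = -3 + (-3/4 + 4) = -3 + 13/4 = 1/4)
(W(V(-2, 3)) + 80) + B(2, -1) = (-14 + 80) + (-2 - 2*(-1)) = 66 + (-2 + 2) = 66 + 0 = 66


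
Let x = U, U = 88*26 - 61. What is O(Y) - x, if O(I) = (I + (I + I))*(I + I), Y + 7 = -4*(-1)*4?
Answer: -1741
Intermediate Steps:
Y = 9 (Y = -7 - 4*(-1)*4 = -7 + 4*4 = -7 + 16 = 9)
O(I) = 6*I² (O(I) = (I + 2*I)*(2*I) = (3*I)*(2*I) = 6*I²)
U = 2227 (U = 2288 - 61 = 2227)
x = 2227
O(Y) - x = 6*9² - 1*2227 = 6*81 - 2227 = 486 - 2227 = -1741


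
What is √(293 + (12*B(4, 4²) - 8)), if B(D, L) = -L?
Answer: √93 ≈ 9.6436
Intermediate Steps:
√(293 + (12*B(4, 4²) - 8)) = √(293 + (12*(-1*4²) - 8)) = √(293 + (12*(-1*16) - 8)) = √(293 + (12*(-16) - 8)) = √(293 + (-192 - 8)) = √(293 - 200) = √93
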